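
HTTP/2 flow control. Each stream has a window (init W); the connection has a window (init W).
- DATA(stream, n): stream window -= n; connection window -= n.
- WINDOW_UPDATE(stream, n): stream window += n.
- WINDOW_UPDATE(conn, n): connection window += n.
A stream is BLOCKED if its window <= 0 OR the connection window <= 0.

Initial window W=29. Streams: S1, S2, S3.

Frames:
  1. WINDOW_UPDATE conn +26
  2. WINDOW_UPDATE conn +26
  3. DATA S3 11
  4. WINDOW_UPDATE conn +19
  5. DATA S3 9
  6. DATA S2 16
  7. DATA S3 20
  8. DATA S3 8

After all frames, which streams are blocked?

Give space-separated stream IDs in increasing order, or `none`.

Op 1: conn=55 S1=29 S2=29 S3=29 blocked=[]
Op 2: conn=81 S1=29 S2=29 S3=29 blocked=[]
Op 3: conn=70 S1=29 S2=29 S3=18 blocked=[]
Op 4: conn=89 S1=29 S2=29 S3=18 blocked=[]
Op 5: conn=80 S1=29 S2=29 S3=9 blocked=[]
Op 6: conn=64 S1=29 S2=13 S3=9 blocked=[]
Op 7: conn=44 S1=29 S2=13 S3=-11 blocked=[3]
Op 8: conn=36 S1=29 S2=13 S3=-19 blocked=[3]

Answer: S3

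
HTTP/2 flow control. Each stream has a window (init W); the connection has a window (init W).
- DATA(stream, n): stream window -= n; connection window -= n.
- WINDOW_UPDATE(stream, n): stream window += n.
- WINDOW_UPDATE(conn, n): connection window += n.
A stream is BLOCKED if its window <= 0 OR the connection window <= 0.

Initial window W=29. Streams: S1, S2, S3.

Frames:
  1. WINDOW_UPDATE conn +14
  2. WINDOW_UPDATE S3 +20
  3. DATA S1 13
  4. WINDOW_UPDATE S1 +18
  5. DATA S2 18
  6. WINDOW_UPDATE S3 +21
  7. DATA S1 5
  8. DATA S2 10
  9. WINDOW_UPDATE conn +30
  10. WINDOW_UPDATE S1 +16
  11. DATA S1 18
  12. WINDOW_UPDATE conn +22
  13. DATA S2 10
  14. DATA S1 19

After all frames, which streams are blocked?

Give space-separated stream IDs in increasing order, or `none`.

Op 1: conn=43 S1=29 S2=29 S3=29 blocked=[]
Op 2: conn=43 S1=29 S2=29 S3=49 blocked=[]
Op 3: conn=30 S1=16 S2=29 S3=49 blocked=[]
Op 4: conn=30 S1=34 S2=29 S3=49 blocked=[]
Op 5: conn=12 S1=34 S2=11 S3=49 blocked=[]
Op 6: conn=12 S1=34 S2=11 S3=70 blocked=[]
Op 7: conn=7 S1=29 S2=11 S3=70 blocked=[]
Op 8: conn=-3 S1=29 S2=1 S3=70 blocked=[1, 2, 3]
Op 9: conn=27 S1=29 S2=1 S3=70 blocked=[]
Op 10: conn=27 S1=45 S2=1 S3=70 blocked=[]
Op 11: conn=9 S1=27 S2=1 S3=70 blocked=[]
Op 12: conn=31 S1=27 S2=1 S3=70 blocked=[]
Op 13: conn=21 S1=27 S2=-9 S3=70 blocked=[2]
Op 14: conn=2 S1=8 S2=-9 S3=70 blocked=[2]

Answer: S2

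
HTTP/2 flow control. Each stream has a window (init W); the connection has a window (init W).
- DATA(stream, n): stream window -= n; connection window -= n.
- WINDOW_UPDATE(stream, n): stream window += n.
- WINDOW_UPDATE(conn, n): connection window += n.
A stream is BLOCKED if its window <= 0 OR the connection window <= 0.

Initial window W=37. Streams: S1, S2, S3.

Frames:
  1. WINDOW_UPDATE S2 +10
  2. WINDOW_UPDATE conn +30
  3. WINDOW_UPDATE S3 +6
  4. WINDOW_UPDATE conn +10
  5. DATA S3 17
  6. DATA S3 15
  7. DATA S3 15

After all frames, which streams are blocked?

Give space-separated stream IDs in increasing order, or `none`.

Op 1: conn=37 S1=37 S2=47 S3=37 blocked=[]
Op 2: conn=67 S1=37 S2=47 S3=37 blocked=[]
Op 3: conn=67 S1=37 S2=47 S3=43 blocked=[]
Op 4: conn=77 S1=37 S2=47 S3=43 blocked=[]
Op 5: conn=60 S1=37 S2=47 S3=26 blocked=[]
Op 6: conn=45 S1=37 S2=47 S3=11 blocked=[]
Op 7: conn=30 S1=37 S2=47 S3=-4 blocked=[3]

Answer: S3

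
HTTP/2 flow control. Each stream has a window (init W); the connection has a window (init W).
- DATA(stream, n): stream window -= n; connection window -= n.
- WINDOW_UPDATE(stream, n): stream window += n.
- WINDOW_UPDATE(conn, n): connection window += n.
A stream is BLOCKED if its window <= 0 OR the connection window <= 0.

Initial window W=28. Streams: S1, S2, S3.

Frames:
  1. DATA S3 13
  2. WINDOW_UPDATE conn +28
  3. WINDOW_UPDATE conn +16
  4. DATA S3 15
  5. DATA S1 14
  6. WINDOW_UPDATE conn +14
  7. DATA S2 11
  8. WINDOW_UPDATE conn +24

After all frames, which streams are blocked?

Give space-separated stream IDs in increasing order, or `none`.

Op 1: conn=15 S1=28 S2=28 S3=15 blocked=[]
Op 2: conn=43 S1=28 S2=28 S3=15 blocked=[]
Op 3: conn=59 S1=28 S2=28 S3=15 blocked=[]
Op 4: conn=44 S1=28 S2=28 S3=0 blocked=[3]
Op 5: conn=30 S1=14 S2=28 S3=0 blocked=[3]
Op 6: conn=44 S1=14 S2=28 S3=0 blocked=[3]
Op 7: conn=33 S1=14 S2=17 S3=0 blocked=[3]
Op 8: conn=57 S1=14 S2=17 S3=0 blocked=[3]

Answer: S3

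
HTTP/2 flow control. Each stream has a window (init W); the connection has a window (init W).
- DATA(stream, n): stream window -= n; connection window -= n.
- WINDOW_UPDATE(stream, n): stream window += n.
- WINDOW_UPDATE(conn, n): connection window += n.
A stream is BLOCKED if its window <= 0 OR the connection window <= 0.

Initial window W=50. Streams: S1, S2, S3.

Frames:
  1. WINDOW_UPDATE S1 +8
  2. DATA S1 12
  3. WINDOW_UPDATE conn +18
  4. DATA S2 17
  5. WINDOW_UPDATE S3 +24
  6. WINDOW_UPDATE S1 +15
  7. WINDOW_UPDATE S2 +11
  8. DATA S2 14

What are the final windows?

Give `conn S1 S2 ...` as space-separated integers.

Op 1: conn=50 S1=58 S2=50 S3=50 blocked=[]
Op 2: conn=38 S1=46 S2=50 S3=50 blocked=[]
Op 3: conn=56 S1=46 S2=50 S3=50 blocked=[]
Op 4: conn=39 S1=46 S2=33 S3=50 blocked=[]
Op 5: conn=39 S1=46 S2=33 S3=74 blocked=[]
Op 6: conn=39 S1=61 S2=33 S3=74 blocked=[]
Op 7: conn=39 S1=61 S2=44 S3=74 blocked=[]
Op 8: conn=25 S1=61 S2=30 S3=74 blocked=[]

Answer: 25 61 30 74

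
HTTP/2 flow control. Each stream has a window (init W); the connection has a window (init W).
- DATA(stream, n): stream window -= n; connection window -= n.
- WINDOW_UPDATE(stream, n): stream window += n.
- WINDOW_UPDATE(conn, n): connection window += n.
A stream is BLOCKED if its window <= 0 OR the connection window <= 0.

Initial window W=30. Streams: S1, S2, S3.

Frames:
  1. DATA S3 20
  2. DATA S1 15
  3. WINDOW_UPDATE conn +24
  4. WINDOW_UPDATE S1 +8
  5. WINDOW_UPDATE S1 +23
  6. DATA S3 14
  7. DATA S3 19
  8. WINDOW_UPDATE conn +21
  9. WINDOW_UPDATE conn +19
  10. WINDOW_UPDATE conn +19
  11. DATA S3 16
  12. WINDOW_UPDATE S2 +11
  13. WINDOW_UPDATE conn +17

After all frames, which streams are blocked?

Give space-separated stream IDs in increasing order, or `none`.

Answer: S3

Derivation:
Op 1: conn=10 S1=30 S2=30 S3=10 blocked=[]
Op 2: conn=-5 S1=15 S2=30 S3=10 blocked=[1, 2, 3]
Op 3: conn=19 S1=15 S2=30 S3=10 blocked=[]
Op 4: conn=19 S1=23 S2=30 S3=10 blocked=[]
Op 5: conn=19 S1=46 S2=30 S3=10 blocked=[]
Op 6: conn=5 S1=46 S2=30 S3=-4 blocked=[3]
Op 7: conn=-14 S1=46 S2=30 S3=-23 blocked=[1, 2, 3]
Op 8: conn=7 S1=46 S2=30 S3=-23 blocked=[3]
Op 9: conn=26 S1=46 S2=30 S3=-23 blocked=[3]
Op 10: conn=45 S1=46 S2=30 S3=-23 blocked=[3]
Op 11: conn=29 S1=46 S2=30 S3=-39 blocked=[3]
Op 12: conn=29 S1=46 S2=41 S3=-39 blocked=[3]
Op 13: conn=46 S1=46 S2=41 S3=-39 blocked=[3]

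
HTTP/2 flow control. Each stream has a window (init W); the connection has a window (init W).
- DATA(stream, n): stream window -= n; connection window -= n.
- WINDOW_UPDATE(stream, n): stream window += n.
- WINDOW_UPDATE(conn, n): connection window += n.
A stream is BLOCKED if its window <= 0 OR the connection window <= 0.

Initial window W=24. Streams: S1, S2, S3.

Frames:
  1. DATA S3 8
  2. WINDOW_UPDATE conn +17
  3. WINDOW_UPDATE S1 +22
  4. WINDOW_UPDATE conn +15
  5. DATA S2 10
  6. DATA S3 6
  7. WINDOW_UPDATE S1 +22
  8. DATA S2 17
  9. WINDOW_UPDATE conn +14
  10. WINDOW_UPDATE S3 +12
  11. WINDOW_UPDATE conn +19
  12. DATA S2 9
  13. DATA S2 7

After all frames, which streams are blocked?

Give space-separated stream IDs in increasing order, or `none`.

Op 1: conn=16 S1=24 S2=24 S3=16 blocked=[]
Op 2: conn=33 S1=24 S2=24 S3=16 blocked=[]
Op 3: conn=33 S1=46 S2=24 S3=16 blocked=[]
Op 4: conn=48 S1=46 S2=24 S3=16 blocked=[]
Op 5: conn=38 S1=46 S2=14 S3=16 blocked=[]
Op 6: conn=32 S1=46 S2=14 S3=10 blocked=[]
Op 7: conn=32 S1=68 S2=14 S3=10 blocked=[]
Op 8: conn=15 S1=68 S2=-3 S3=10 blocked=[2]
Op 9: conn=29 S1=68 S2=-3 S3=10 blocked=[2]
Op 10: conn=29 S1=68 S2=-3 S3=22 blocked=[2]
Op 11: conn=48 S1=68 S2=-3 S3=22 blocked=[2]
Op 12: conn=39 S1=68 S2=-12 S3=22 blocked=[2]
Op 13: conn=32 S1=68 S2=-19 S3=22 blocked=[2]

Answer: S2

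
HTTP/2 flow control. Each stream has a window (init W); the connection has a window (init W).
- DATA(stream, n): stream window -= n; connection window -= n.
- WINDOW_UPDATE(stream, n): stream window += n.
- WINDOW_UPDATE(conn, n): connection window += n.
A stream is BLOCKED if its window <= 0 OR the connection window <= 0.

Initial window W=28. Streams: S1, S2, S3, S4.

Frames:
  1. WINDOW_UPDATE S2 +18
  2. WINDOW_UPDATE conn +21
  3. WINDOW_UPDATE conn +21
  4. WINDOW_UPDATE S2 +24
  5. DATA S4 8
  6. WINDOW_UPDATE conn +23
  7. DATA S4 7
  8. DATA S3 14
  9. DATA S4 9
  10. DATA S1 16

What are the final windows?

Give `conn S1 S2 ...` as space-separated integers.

Op 1: conn=28 S1=28 S2=46 S3=28 S4=28 blocked=[]
Op 2: conn=49 S1=28 S2=46 S3=28 S4=28 blocked=[]
Op 3: conn=70 S1=28 S2=46 S3=28 S4=28 blocked=[]
Op 4: conn=70 S1=28 S2=70 S3=28 S4=28 blocked=[]
Op 5: conn=62 S1=28 S2=70 S3=28 S4=20 blocked=[]
Op 6: conn=85 S1=28 S2=70 S3=28 S4=20 blocked=[]
Op 7: conn=78 S1=28 S2=70 S3=28 S4=13 blocked=[]
Op 8: conn=64 S1=28 S2=70 S3=14 S4=13 blocked=[]
Op 9: conn=55 S1=28 S2=70 S3=14 S4=4 blocked=[]
Op 10: conn=39 S1=12 S2=70 S3=14 S4=4 blocked=[]

Answer: 39 12 70 14 4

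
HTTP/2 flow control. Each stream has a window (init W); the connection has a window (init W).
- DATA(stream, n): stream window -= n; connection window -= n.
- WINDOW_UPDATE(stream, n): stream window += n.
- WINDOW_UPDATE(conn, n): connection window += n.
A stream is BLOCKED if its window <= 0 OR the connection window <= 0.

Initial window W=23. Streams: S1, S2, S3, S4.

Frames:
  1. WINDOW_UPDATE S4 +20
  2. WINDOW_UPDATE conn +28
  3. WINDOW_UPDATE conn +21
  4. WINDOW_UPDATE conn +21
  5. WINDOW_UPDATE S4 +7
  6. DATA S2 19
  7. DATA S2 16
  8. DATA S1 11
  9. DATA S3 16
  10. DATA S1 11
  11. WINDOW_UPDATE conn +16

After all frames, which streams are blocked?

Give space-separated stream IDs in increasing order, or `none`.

Answer: S2

Derivation:
Op 1: conn=23 S1=23 S2=23 S3=23 S4=43 blocked=[]
Op 2: conn=51 S1=23 S2=23 S3=23 S4=43 blocked=[]
Op 3: conn=72 S1=23 S2=23 S3=23 S4=43 blocked=[]
Op 4: conn=93 S1=23 S2=23 S3=23 S4=43 blocked=[]
Op 5: conn=93 S1=23 S2=23 S3=23 S4=50 blocked=[]
Op 6: conn=74 S1=23 S2=4 S3=23 S4=50 blocked=[]
Op 7: conn=58 S1=23 S2=-12 S3=23 S4=50 blocked=[2]
Op 8: conn=47 S1=12 S2=-12 S3=23 S4=50 blocked=[2]
Op 9: conn=31 S1=12 S2=-12 S3=7 S4=50 blocked=[2]
Op 10: conn=20 S1=1 S2=-12 S3=7 S4=50 blocked=[2]
Op 11: conn=36 S1=1 S2=-12 S3=7 S4=50 blocked=[2]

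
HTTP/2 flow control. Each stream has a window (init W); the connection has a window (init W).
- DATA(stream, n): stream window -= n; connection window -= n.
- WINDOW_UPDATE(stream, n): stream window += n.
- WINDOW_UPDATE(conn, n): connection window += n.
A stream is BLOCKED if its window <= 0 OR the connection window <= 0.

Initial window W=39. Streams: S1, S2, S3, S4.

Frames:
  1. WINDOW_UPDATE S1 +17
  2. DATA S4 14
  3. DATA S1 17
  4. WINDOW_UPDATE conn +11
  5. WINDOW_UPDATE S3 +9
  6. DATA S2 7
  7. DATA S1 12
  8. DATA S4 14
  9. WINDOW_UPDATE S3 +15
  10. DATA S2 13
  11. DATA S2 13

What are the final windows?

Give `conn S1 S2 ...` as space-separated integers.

Answer: -40 27 6 63 11

Derivation:
Op 1: conn=39 S1=56 S2=39 S3=39 S4=39 blocked=[]
Op 2: conn=25 S1=56 S2=39 S3=39 S4=25 blocked=[]
Op 3: conn=8 S1=39 S2=39 S3=39 S4=25 blocked=[]
Op 4: conn=19 S1=39 S2=39 S3=39 S4=25 blocked=[]
Op 5: conn=19 S1=39 S2=39 S3=48 S4=25 blocked=[]
Op 6: conn=12 S1=39 S2=32 S3=48 S4=25 blocked=[]
Op 7: conn=0 S1=27 S2=32 S3=48 S4=25 blocked=[1, 2, 3, 4]
Op 8: conn=-14 S1=27 S2=32 S3=48 S4=11 blocked=[1, 2, 3, 4]
Op 9: conn=-14 S1=27 S2=32 S3=63 S4=11 blocked=[1, 2, 3, 4]
Op 10: conn=-27 S1=27 S2=19 S3=63 S4=11 blocked=[1, 2, 3, 4]
Op 11: conn=-40 S1=27 S2=6 S3=63 S4=11 blocked=[1, 2, 3, 4]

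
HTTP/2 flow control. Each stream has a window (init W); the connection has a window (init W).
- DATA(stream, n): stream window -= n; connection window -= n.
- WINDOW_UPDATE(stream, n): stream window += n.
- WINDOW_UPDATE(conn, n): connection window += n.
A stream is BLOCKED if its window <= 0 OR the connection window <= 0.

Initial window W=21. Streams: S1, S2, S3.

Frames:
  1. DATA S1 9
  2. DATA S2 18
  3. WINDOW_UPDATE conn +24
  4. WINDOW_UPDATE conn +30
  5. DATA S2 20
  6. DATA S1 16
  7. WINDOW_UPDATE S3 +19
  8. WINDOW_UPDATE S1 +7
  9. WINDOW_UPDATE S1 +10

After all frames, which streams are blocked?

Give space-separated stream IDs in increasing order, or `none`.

Answer: S2

Derivation:
Op 1: conn=12 S1=12 S2=21 S3=21 blocked=[]
Op 2: conn=-6 S1=12 S2=3 S3=21 blocked=[1, 2, 3]
Op 3: conn=18 S1=12 S2=3 S3=21 blocked=[]
Op 4: conn=48 S1=12 S2=3 S3=21 blocked=[]
Op 5: conn=28 S1=12 S2=-17 S3=21 blocked=[2]
Op 6: conn=12 S1=-4 S2=-17 S3=21 blocked=[1, 2]
Op 7: conn=12 S1=-4 S2=-17 S3=40 blocked=[1, 2]
Op 8: conn=12 S1=3 S2=-17 S3=40 blocked=[2]
Op 9: conn=12 S1=13 S2=-17 S3=40 blocked=[2]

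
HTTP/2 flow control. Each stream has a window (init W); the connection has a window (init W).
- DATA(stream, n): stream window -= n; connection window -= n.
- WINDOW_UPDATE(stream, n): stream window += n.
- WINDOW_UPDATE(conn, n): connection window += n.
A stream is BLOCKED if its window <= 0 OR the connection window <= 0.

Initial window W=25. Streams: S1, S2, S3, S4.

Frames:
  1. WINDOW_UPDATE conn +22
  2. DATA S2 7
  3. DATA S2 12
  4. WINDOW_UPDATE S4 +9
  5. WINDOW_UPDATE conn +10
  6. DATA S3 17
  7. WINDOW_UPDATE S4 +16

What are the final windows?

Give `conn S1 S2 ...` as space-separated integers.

Answer: 21 25 6 8 50

Derivation:
Op 1: conn=47 S1=25 S2=25 S3=25 S4=25 blocked=[]
Op 2: conn=40 S1=25 S2=18 S3=25 S4=25 blocked=[]
Op 3: conn=28 S1=25 S2=6 S3=25 S4=25 blocked=[]
Op 4: conn=28 S1=25 S2=6 S3=25 S4=34 blocked=[]
Op 5: conn=38 S1=25 S2=6 S3=25 S4=34 blocked=[]
Op 6: conn=21 S1=25 S2=6 S3=8 S4=34 blocked=[]
Op 7: conn=21 S1=25 S2=6 S3=8 S4=50 blocked=[]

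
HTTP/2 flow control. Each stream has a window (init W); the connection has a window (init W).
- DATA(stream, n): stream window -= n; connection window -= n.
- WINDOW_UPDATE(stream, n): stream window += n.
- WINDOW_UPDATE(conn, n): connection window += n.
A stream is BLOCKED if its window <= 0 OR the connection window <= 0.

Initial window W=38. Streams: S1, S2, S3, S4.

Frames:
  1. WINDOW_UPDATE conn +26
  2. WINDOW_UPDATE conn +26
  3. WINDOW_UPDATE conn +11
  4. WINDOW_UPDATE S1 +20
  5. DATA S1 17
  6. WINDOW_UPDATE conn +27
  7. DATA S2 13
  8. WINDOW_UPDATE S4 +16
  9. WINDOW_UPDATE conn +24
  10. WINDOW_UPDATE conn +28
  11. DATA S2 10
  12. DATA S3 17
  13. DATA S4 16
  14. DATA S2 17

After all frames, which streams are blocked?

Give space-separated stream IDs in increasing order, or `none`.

Answer: S2

Derivation:
Op 1: conn=64 S1=38 S2=38 S3=38 S4=38 blocked=[]
Op 2: conn=90 S1=38 S2=38 S3=38 S4=38 blocked=[]
Op 3: conn=101 S1=38 S2=38 S3=38 S4=38 blocked=[]
Op 4: conn=101 S1=58 S2=38 S3=38 S4=38 blocked=[]
Op 5: conn=84 S1=41 S2=38 S3=38 S4=38 blocked=[]
Op 6: conn=111 S1=41 S2=38 S3=38 S4=38 blocked=[]
Op 7: conn=98 S1=41 S2=25 S3=38 S4=38 blocked=[]
Op 8: conn=98 S1=41 S2=25 S3=38 S4=54 blocked=[]
Op 9: conn=122 S1=41 S2=25 S3=38 S4=54 blocked=[]
Op 10: conn=150 S1=41 S2=25 S3=38 S4=54 blocked=[]
Op 11: conn=140 S1=41 S2=15 S3=38 S4=54 blocked=[]
Op 12: conn=123 S1=41 S2=15 S3=21 S4=54 blocked=[]
Op 13: conn=107 S1=41 S2=15 S3=21 S4=38 blocked=[]
Op 14: conn=90 S1=41 S2=-2 S3=21 S4=38 blocked=[2]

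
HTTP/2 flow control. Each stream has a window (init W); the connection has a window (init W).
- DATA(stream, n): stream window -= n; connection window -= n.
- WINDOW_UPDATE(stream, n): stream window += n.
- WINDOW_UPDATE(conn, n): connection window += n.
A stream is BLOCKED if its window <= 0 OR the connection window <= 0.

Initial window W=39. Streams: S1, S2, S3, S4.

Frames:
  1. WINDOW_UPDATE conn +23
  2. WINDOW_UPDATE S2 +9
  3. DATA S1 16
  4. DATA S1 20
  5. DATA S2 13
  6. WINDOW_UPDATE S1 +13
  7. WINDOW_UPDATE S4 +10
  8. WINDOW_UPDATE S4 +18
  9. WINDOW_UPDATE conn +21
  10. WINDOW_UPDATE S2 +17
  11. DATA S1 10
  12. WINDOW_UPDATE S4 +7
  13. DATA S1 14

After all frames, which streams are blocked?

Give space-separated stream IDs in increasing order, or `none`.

Op 1: conn=62 S1=39 S2=39 S3=39 S4=39 blocked=[]
Op 2: conn=62 S1=39 S2=48 S3=39 S4=39 blocked=[]
Op 3: conn=46 S1=23 S2=48 S3=39 S4=39 blocked=[]
Op 4: conn=26 S1=3 S2=48 S3=39 S4=39 blocked=[]
Op 5: conn=13 S1=3 S2=35 S3=39 S4=39 blocked=[]
Op 6: conn=13 S1=16 S2=35 S3=39 S4=39 blocked=[]
Op 7: conn=13 S1=16 S2=35 S3=39 S4=49 blocked=[]
Op 8: conn=13 S1=16 S2=35 S3=39 S4=67 blocked=[]
Op 9: conn=34 S1=16 S2=35 S3=39 S4=67 blocked=[]
Op 10: conn=34 S1=16 S2=52 S3=39 S4=67 blocked=[]
Op 11: conn=24 S1=6 S2=52 S3=39 S4=67 blocked=[]
Op 12: conn=24 S1=6 S2=52 S3=39 S4=74 blocked=[]
Op 13: conn=10 S1=-8 S2=52 S3=39 S4=74 blocked=[1]

Answer: S1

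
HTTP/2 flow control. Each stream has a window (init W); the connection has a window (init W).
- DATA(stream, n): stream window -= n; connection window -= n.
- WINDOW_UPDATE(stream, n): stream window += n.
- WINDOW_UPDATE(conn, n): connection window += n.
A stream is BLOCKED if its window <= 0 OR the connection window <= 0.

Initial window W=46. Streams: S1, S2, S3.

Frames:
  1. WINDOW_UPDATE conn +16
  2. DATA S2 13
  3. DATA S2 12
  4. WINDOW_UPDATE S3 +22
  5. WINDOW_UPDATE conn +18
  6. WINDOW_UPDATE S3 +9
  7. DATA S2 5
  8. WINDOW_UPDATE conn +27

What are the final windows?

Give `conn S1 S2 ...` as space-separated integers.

Answer: 77 46 16 77

Derivation:
Op 1: conn=62 S1=46 S2=46 S3=46 blocked=[]
Op 2: conn=49 S1=46 S2=33 S3=46 blocked=[]
Op 3: conn=37 S1=46 S2=21 S3=46 blocked=[]
Op 4: conn=37 S1=46 S2=21 S3=68 blocked=[]
Op 5: conn=55 S1=46 S2=21 S3=68 blocked=[]
Op 6: conn=55 S1=46 S2=21 S3=77 blocked=[]
Op 7: conn=50 S1=46 S2=16 S3=77 blocked=[]
Op 8: conn=77 S1=46 S2=16 S3=77 blocked=[]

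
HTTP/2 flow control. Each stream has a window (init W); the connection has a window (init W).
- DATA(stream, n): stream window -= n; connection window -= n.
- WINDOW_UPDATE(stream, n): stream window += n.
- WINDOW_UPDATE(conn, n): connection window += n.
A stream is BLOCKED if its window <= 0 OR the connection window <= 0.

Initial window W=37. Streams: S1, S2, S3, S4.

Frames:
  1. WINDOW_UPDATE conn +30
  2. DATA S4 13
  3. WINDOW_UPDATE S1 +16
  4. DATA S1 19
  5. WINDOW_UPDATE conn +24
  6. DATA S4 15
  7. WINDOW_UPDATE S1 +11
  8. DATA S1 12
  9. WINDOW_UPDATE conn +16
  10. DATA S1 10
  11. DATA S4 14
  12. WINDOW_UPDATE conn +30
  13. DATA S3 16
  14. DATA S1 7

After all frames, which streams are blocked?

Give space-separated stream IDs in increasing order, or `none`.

Answer: S4

Derivation:
Op 1: conn=67 S1=37 S2=37 S3=37 S4=37 blocked=[]
Op 2: conn=54 S1=37 S2=37 S3=37 S4=24 blocked=[]
Op 3: conn=54 S1=53 S2=37 S3=37 S4=24 blocked=[]
Op 4: conn=35 S1=34 S2=37 S3=37 S4=24 blocked=[]
Op 5: conn=59 S1=34 S2=37 S3=37 S4=24 blocked=[]
Op 6: conn=44 S1=34 S2=37 S3=37 S4=9 blocked=[]
Op 7: conn=44 S1=45 S2=37 S3=37 S4=9 blocked=[]
Op 8: conn=32 S1=33 S2=37 S3=37 S4=9 blocked=[]
Op 9: conn=48 S1=33 S2=37 S3=37 S4=9 blocked=[]
Op 10: conn=38 S1=23 S2=37 S3=37 S4=9 blocked=[]
Op 11: conn=24 S1=23 S2=37 S3=37 S4=-5 blocked=[4]
Op 12: conn=54 S1=23 S2=37 S3=37 S4=-5 blocked=[4]
Op 13: conn=38 S1=23 S2=37 S3=21 S4=-5 blocked=[4]
Op 14: conn=31 S1=16 S2=37 S3=21 S4=-5 blocked=[4]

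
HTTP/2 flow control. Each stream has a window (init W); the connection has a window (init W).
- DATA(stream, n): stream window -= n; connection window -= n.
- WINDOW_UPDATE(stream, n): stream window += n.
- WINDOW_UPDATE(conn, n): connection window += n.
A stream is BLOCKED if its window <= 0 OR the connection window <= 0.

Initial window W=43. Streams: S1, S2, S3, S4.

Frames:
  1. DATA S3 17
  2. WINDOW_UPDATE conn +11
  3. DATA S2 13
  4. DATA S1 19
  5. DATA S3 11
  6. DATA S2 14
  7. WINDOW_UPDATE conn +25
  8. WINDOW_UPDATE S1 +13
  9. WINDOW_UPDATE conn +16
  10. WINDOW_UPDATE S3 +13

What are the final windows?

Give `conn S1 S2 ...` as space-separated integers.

Answer: 21 37 16 28 43

Derivation:
Op 1: conn=26 S1=43 S2=43 S3=26 S4=43 blocked=[]
Op 2: conn=37 S1=43 S2=43 S3=26 S4=43 blocked=[]
Op 3: conn=24 S1=43 S2=30 S3=26 S4=43 blocked=[]
Op 4: conn=5 S1=24 S2=30 S3=26 S4=43 blocked=[]
Op 5: conn=-6 S1=24 S2=30 S3=15 S4=43 blocked=[1, 2, 3, 4]
Op 6: conn=-20 S1=24 S2=16 S3=15 S4=43 blocked=[1, 2, 3, 4]
Op 7: conn=5 S1=24 S2=16 S3=15 S4=43 blocked=[]
Op 8: conn=5 S1=37 S2=16 S3=15 S4=43 blocked=[]
Op 9: conn=21 S1=37 S2=16 S3=15 S4=43 blocked=[]
Op 10: conn=21 S1=37 S2=16 S3=28 S4=43 blocked=[]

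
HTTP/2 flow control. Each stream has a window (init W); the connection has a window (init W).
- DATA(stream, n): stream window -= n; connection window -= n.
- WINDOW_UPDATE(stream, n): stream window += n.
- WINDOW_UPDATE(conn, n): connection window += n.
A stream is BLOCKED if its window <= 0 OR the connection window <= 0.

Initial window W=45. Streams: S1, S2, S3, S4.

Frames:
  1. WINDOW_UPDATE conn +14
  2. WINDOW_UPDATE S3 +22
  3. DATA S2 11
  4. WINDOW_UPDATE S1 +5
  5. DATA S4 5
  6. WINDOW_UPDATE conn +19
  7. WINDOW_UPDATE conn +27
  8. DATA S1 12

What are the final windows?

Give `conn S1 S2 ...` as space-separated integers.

Answer: 77 38 34 67 40

Derivation:
Op 1: conn=59 S1=45 S2=45 S3=45 S4=45 blocked=[]
Op 2: conn=59 S1=45 S2=45 S3=67 S4=45 blocked=[]
Op 3: conn=48 S1=45 S2=34 S3=67 S4=45 blocked=[]
Op 4: conn=48 S1=50 S2=34 S3=67 S4=45 blocked=[]
Op 5: conn=43 S1=50 S2=34 S3=67 S4=40 blocked=[]
Op 6: conn=62 S1=50 S2=34 S3=67 S4=40 blocked=[]
Op 7: conn=89 S1=50 S2=34 S3=67 S4=40 blocked=[]
Op 8: conn=77 S1=38 S2=34 S3=67 S4=40 blocked=[]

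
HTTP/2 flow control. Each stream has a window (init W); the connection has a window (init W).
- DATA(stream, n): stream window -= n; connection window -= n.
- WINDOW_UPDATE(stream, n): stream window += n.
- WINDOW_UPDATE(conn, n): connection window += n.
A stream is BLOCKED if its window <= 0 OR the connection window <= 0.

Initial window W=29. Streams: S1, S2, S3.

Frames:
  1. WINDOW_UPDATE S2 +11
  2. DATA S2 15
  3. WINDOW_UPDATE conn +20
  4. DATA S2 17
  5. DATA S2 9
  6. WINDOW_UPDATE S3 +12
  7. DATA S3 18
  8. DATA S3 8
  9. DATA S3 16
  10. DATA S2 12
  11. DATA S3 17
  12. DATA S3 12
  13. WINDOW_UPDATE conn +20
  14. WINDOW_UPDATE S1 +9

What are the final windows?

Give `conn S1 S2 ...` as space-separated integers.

Answer: -55 38 -13 -30

Derivation:
Op 1: conn=29 S1=29 S2=40 S3=29 blocked=[]
Op 2: conn=14 S1=29 S2=25 S3=29 blocked=[]
Op 3: conn=34 S1=29 S2=25 S3=29 blocked=[]
Op 4: conn=17 S1=29 S2=8 S3=29 blocked=[]
Op 5: conn=8 S1=29 S2=-1 S3=29 blocked=[2]
Op 6: conn=8 S1=29 S2=-1 S3=41 blocked=[2]
Op 7: conn=-10 S1=29 S2=-1 S3=23 blocked=[1, 2, 3]
Op 8: conn=-18 S1=29 S2=-1 S3=15 blocked=[1, 2, 3]
Op 9: conn=-34 S1=29 S2=-1 S3=-1 blocked=[1, 2, 3]
Op 10: conn=-46 S1=29 S2=-13 S3=-1 blocked=[1, 2, 3]
Op 11: conn=-63 S1=29 S2=-13 S3=-18 blocked=[1, 2, 3]
Op 12: conn=-75 S1=29 S2=-13 S3=-30 blocked=[1, 2, 3]
Op 13: conn=-55 S1=29 S2=-13 S3=-30 blocked=[1, 2, 3]
Op 14: conn=-55 S1=38 S2=-13 S3=-30 blocked=[1, 2, 3]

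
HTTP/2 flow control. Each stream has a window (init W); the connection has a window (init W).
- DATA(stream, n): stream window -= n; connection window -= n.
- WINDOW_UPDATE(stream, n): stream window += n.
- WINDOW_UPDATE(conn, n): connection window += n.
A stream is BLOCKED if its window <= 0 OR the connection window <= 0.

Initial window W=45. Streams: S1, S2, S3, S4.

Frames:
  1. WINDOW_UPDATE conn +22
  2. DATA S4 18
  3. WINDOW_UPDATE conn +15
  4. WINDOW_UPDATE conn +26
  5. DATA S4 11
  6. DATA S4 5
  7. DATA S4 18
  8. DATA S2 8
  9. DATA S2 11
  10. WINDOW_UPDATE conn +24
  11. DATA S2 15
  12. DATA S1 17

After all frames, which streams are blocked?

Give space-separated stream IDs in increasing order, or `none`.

Op 1: conn=67 S1=45 S2=45 S3=45 S4=45 blocked=[]
Op 2: conn=49 S1=45 S2=45 S3=45 S4=27 blocked=[]
Op 3: conn=64 S1=45 S2=45 S3=45 S4=27 blocked=[]
Op 4: conn=90 S1=45 S2=45 S3=45 S4=27 blocked=[]
Op 5: conn=79 S1=45 S2=45 S3=45 S4=16 blocked=[]
Op 6: conn=74 S1=45 S2=45 S3=45 S4=11 blocked=[]
Op 7: conn=56 S1=45 S2=45 S3=45 S4=-7 blocked=[4]
Op 8: conn=48 S1=45 S2=37 S3=45 S4=-7 blocked=[4]
Op 9: conn=37 S1=45 S2=26 S3=45 S4=-7 blocked=[4]
Op 10: conn=61 S1=45 S2=26 S3=45 S4=-7 blocked=[4]
Op 11: conn=46 S1=45 S2=11 S3=45 S4=-7 blocked=[4]
Op 12: conn=29 S1=28 S2=11 S3=45 S4=-7 blocked=[4]

Answer: S4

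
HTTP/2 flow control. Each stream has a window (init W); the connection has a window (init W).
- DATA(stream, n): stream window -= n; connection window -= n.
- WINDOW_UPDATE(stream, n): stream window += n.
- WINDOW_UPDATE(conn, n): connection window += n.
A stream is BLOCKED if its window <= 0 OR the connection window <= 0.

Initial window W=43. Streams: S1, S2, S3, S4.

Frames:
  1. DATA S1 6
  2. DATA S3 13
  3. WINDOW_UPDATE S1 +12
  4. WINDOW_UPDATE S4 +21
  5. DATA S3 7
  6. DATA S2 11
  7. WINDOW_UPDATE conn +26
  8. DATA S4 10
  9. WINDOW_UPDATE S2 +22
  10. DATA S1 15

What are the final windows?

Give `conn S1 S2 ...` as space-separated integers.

Op 1: conn=37 S1=37 S2=43 S3=43 S4=43 blocked=[]
Op 2: conn=24 S1=37 S2=43 S3=30 S4=43 blocked=[]
Op 3: conn=24 S1=49 S2=43 S3=30 S4=43 blocked=[]
Op 4: conn=24 S1=49 S2=43 S3=30 S4=64 blocked=[]
Op 5: conn=17 S1=49 S2=43 S3=23 S4=64 blocked=[]
Op 6: conn=6 S1=49 S2=32 S3=23 S4=64 blocked=[]
Op 7: conn=32 S1=49 S2=32 S3=23 S4=64 blocked=[]
Op 8: conn=22 S1=49 S2=32 S3=23 S4=54 blocked=[]
Op 9: conn=22 S1=49 S2=54 S3=23 S4=54 blocked=[]
Op 10: conn=7 S1=34 S2=54 S3=23 S4=54 blocked=[]

Answer: 7 34 54 23 54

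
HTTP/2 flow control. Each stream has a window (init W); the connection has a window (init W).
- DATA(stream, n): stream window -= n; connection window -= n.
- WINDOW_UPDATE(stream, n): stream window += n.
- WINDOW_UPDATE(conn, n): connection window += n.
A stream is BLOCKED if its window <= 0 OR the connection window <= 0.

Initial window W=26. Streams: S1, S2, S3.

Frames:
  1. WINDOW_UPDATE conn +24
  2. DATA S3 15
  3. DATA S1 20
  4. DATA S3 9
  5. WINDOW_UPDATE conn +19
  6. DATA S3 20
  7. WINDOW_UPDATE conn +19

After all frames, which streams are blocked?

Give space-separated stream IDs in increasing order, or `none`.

Op 1: conn=50 S1=26 S2=26 S3=26 blocked=[]
Op 2: conn=35 S1=26 S2=26 S3=11 blocked=[]
Op 3: conn=15 S1=6 S2=26 S3=11 blocked=[]
Op 4: conn=6 S1=6 S2=26 S3=2 blocked=[]
Op 5: conn=25 S1=6 S2=26 S3=2 blocked=[]
Op 6: conn=5 S1=6 S2=26 S3=-18 blocked=[3]
Op 7: conn=24 S1=6 S2=26 S3=-18 blocked=[3]

Answer: S3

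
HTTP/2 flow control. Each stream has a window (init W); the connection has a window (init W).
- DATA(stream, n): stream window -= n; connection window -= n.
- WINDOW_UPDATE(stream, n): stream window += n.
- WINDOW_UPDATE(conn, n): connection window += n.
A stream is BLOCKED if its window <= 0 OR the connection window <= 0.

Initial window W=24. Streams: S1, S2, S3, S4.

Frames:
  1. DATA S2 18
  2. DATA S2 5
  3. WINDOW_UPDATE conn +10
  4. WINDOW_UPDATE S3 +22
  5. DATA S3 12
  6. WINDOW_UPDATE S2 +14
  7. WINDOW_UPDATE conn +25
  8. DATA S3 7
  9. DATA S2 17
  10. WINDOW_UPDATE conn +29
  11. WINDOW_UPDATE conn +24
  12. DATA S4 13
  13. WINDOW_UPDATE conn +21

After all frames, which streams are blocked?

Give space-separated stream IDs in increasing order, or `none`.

Answer: S2

Derivation:
Op 1: conn=6 S1=24 S2=6 S3=24 S4=24 blocked=[]
Op 2: conn=1 S1=24 S2=1 S3=24 S4=24 blocked=[]
Op 3: conn=11 S1=24 S2=1 S3=24 S4=24 blocked=[]
Op 4: conn=11 S1=24 S2=1 S3=46 S4=24 blocked=[]
Op 5: conn=-1 S1=24 S2=1 S3=34 S4=24 blocked=[1, 2, 3, 4]
Op 6: conn=-1 S1=24 S2=15 S3=34 S4=24 blocked=[1, 2, 3, 4]
Op 7: conn=24 S1=24 S2=15 S3=34 S4=24 blocked=[]
Op 8: conn=17 S1=24 S2=15 S3=27 S4=24 blocked=[]
Op 9: conn=0 S1=24 S2=-2 S3=27 S4=24 blocked=[1, 2, 3, 4]
Op 10: conn=29 S1=24 S2=-2 S3=27 S4=24 blocked=[2]
Op 11: conn=53 S1=24 S2=-2 S3=27 S4=24 blocked=[2]
Op 12: conn=40 S1=24 S2=-2 S3=27 S4=11 blocked=[2]
Op 13: conn=61 S1=24 S2=-2 S3=27 S4=11 blocked=[2]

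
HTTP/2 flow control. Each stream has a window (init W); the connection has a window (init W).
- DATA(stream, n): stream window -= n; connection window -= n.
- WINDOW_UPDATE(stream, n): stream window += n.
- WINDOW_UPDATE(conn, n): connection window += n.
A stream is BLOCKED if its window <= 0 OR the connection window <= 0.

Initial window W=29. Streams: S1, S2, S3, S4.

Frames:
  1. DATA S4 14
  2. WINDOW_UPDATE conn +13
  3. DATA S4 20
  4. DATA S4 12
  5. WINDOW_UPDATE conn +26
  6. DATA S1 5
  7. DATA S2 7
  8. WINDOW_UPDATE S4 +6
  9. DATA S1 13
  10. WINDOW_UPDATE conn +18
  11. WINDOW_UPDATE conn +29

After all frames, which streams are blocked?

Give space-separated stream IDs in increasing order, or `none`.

Op 1: conn=15 S1=29 S2=29 S3=29 S4=15 blocked=[]
Op 2: conn=28 S1=29 S2=29 S3=29 S4=15 blocked=[]
Op 3: conn=8 S1=29 S2=29 S3=29 S4=-5 blocked=[4]
Op 4: conn=-4 S1=29 S2=29 S3=29 S4=-17 blocked=[1, 2, 3, 4]
Op 5: conn=22 S1=29 S2=29 S3=29 S4=-17 blocked=[4]
Op 6: conn=17 S1=24 S2=29 S3=29 S4=-17 blocked=[4]
Op 7: conn=10 S1=24 S2=22 S3=29 S4=-17 blocked=[4]
Op 8: conn=10 S1=24 S2=22 S3=29 S4=-11 blocked=[4]
Op 9: conn=-3 S1=11 S2=22 S3=29 S4=-11 blocked=[1, 2, 3, 4]
Op 10: conn=15 S1=11 S2=22 S3=29 S4=-11 blocked=[4]
Op 11: conn=44 S1=11 S2=22 S3=29 S4=-11 blocked=[4]

Answer: S4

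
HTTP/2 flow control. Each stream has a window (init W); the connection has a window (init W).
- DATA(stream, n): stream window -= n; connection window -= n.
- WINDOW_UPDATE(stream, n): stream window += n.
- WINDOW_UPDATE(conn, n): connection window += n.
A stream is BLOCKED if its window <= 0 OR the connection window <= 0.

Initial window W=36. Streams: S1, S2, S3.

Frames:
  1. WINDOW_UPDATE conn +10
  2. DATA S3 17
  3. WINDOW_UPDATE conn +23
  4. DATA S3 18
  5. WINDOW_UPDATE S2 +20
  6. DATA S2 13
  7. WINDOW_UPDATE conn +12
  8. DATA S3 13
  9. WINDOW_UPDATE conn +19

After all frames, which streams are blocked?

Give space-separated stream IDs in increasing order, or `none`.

Op 1: conn=46 S1=36 S2=36 S3=36 blocked=[]
Op 2: conn=29 S1=36 S2=36 S3=19 blocked=[]
Op 3: conn=52 S1=36 S2=36 S3=19 blocked=[]
Op 4: conn=34 S1=36 S2=36 S3=1 blocked=[]
Op 5: conn=34 S1=36 S2=56 S3=1 blocked=[]
Op 6: conn=21 S1=36 S2=43 S3=1 blocked=[]
Op 7: conn=33 S1=36 S2=43 S3=1 blocked=[]
Op 8: conn=20 S1=36 S2=43 S3=-12 blocked=[3]
Op 9: conn=39 S1=36 S2=43 S3=-12 blocked=[3]

Answer: S3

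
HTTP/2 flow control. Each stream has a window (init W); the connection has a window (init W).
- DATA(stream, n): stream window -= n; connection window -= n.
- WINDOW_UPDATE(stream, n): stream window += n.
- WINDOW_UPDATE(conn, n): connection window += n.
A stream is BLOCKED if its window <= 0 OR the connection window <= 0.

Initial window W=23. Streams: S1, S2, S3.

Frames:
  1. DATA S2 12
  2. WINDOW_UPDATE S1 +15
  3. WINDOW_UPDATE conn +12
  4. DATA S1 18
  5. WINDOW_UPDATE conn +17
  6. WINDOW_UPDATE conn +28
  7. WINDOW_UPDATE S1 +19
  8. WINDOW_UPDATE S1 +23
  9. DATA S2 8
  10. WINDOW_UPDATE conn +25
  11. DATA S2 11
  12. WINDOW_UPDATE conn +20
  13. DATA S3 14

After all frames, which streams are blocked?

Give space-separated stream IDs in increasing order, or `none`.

Answer: S2

Derivation:
Op 1: conn=11 S1=23 S2=11 S3=23 blocked=[]
Op 2: conn=11 S1=38 S2=11 S3=23 blocked=[]
Op 3: conn=23 S1=38 S2=11 S3=23 blocked=[]
Op 4: conn=5 S1=20 S2=11 S3=23 blocked=[]
Op 5: conn=22 S1=20 S2=11 S3=23 blocked=[]
Op 6: conn=50 S1=20 S2=11 S3=23 blocked=[]
Op 7: conn=50 S1=39 S2=11 S3=23 blocked=[]
Op 8: conn=50 S1=62 S2=11 S3=23 blocked=[]
Op 9: conn=42 S1=62 S2=3 S3=23 blocked=[]
Op 10: conn=67 S1=62 S2=3 S3=23 blocked=[]
Op 11: conn=56 S1=62 S2=-8 S3=23 blocked=[2]
Op 12: conn=76 S1=62 S2=-8 S3=23 blocked=[2]
Op 13: conn=62 S1=62 S2=-8 S3=9 blocked=[2]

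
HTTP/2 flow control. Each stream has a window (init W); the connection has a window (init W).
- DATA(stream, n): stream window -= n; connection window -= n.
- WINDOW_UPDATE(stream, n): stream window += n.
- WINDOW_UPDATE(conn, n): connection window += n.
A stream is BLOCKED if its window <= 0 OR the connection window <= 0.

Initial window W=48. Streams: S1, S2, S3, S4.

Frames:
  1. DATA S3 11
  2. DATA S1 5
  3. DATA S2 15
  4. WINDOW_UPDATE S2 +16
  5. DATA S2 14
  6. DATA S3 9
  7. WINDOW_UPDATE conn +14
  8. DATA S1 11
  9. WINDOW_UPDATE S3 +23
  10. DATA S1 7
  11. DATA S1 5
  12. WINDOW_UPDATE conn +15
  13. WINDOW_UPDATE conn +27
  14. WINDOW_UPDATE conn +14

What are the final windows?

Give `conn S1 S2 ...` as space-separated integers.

Answer: 41 20 35 51 48

Derivation:
Op 1: conn=37 S1=48 S2=48 S3=37 S4=48 blocked=[]
Op 2: conn=32 S1=43 S2=48 S3=37 S4=48 blocked=[]
Op 3: conn=17 S1=43 S2=33 S3=37 S4=48 blocked=[]
Op 4: conn=17 S1=43 S2=49 S3=37 S4=48 blocked=[]
Op 5: conn=3 S1=43 S2=35 S3=37 S4=48 blocked=[]
Op 6: conn=-6 S1=43 S2=35 S3=28 S4=48 blocked=[1, 2, 3, 4]
Op 7: conn=8 S1=43 S2=35 S3=28 S4=48 blocked=[]
Op 8: conn=-3 S1=32 S2=35 S3=28 S4=48 blocked=[1, 2, 3, 4]
Op 9: conn=-3 S1=32 S2=35 S3=51 S4=48 blocked=[1, 2, 3, 4]
Op 10: conn=-10 S1=25 S2=35 S3=51 S4=48 blocked=[1, 2, 3, 4]
Op 11: conn=-15 S1=20 S2=35 S3=51 S4=48 blocked=[1, 2, 3, 4]
Op 12: conn=0 S1=20 S2=35 S3=51 S4=48 blocked=[1, 2, 3, 4]
Op 13: conn=27 S1=20 S2=35 S3=51 S4=48 blocked=[]
Op 14: conn=41 S1=20 S2=35 S3=51 S4=48 blocked=[]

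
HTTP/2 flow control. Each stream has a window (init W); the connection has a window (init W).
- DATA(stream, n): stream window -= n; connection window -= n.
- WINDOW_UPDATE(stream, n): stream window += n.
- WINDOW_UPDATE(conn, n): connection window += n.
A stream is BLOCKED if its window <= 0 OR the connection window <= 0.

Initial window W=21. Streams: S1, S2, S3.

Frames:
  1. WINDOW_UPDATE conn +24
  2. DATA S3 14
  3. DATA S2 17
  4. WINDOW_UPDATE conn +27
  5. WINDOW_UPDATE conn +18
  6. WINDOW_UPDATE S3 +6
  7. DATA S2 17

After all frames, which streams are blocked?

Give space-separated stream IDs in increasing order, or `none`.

Answer: S2

Derivation:
Op 1: conn=45 S1=21 S2=21 S3=21 blocked=[]
Op 2: conn=31 S1=21 S2=21 S3=7 blocked=[]
Op 3: conn=14 S1=21 S2=4 S3=7 blocked=[]
Op 4: conn=41 S1=21 S2=4 S3=7 blocked=[]
Op 5: conn=59 S1=21 S2=4 S3=7 blocked=[]
Op 6: conn=59 S1=21 S2=4 S3=13 blocked=[]
Op 7: conn=42 S1=21 S2=-13 S3=13 blocked=[2]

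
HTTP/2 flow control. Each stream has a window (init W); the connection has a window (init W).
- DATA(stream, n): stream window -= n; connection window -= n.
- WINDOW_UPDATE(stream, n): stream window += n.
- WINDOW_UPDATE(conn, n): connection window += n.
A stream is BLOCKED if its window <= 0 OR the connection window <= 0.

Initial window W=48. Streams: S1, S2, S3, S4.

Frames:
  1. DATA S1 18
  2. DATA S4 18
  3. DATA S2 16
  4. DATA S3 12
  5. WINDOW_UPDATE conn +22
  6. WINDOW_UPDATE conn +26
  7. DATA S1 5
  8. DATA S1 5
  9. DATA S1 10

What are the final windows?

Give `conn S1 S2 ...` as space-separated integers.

Answer: 12 10 32 36 30

Derivation:
Op 1: conn=30 S1=30 S2=48 S3=48 S4=48 blocked=[]
Op 2: conn=12 S1=30 S2=48 S3=48 S4=30 blocked=[]
Op 3: conn=-4 S1=30 S2=32 S3=48 S4=30 blocked=[1, 2, 3, 4]
Op 4: conn=-16 S1=30 S2=32 S3=36 S4=30 blocked=[1, 2, 3, 4]
Op 5: conn=6 S1=30 S2=32 S3=36 S4=30 blocked=[]
Op 6: conn=32 S1=30 S2=32 S3=36 S4=30 blocked=[]
Op 7: conn=27 S1=25 S2=32 S3=36 S4=30 blocked=[]
Op 8: conn=22 S1=20 S2=32 S3=36 S4=30 blocked=[]
Op 9: conn=12 S1=10 S2=32 S3=36 S4=30 blocked=[]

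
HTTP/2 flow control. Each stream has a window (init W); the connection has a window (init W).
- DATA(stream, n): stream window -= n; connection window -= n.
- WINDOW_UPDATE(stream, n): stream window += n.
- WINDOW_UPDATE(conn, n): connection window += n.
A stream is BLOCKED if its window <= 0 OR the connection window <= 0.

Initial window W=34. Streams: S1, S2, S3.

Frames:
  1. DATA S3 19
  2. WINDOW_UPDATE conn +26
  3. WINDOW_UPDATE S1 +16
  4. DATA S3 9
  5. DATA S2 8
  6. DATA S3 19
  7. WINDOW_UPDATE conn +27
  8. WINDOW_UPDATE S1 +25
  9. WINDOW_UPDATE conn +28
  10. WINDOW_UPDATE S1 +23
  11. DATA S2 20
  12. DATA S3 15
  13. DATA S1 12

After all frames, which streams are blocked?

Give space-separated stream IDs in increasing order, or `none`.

Op 1: conn=15 S1=34 S2=34 S3=15 blocked=[]
Op 2: conn=41 S1=34 S2=34 S3=15 blocked=[]
Op 3: conn=41 S1=50 S2=34 S3=15 blocked=[]
Op 4: conn=32 S1=50 S2=34 S3=6 blocked=[]
Op 5: conn=24 S1=50 S2=26 S3=6 blocked=[]
Op 6: conn=5 S1=50 S2=26 S3=-13 blocked=[3]
Op 7: conn=32 S1=50 S2=26 S3=-13 blocked=[3]
Op 8: conn=32 S1=75 S2=26 S3=-13 blocked=[3]
Op 9: conn=60 S1=75 S2=26 S3=-13 blocked=[3]
Op 10: conn=60 S1=98 S2=26 S3=-13 blocked=[3]
Op 11: conn=40 S1=98 S2=6 S3=-13 blocked=[3]
Op 12: conn=25 S1=98 S2=6 S3=-28 blocked=[3]
Op 13: conn=13 S1=86 S2=6 S3=-28 blocked=[3]

Answer: S3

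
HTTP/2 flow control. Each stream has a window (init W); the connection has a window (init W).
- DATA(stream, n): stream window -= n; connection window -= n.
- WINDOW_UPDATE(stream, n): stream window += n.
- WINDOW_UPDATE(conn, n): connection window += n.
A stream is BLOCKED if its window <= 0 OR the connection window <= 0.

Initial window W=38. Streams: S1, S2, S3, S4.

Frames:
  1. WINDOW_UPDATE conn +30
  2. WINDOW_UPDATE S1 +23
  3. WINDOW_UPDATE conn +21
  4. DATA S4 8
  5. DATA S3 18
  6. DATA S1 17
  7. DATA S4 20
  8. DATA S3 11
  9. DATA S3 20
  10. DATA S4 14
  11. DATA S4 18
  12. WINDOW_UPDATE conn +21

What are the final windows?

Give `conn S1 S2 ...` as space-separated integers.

Answer: -16 44 38 -11 -22

Derivation:
Op 1: conn=68 S1=38 S2=38 S3=38 S4=38 blocked=[]
Op 2: conn=68 S1=61 S2=38 S3=38 S4=38 blocked=[]
Op 3: conn=89 S1=61 S2=38 S3=38 S4=38 blocked=[]
Op 4: conn=81 S1=61 S2=38 S3=38 S4=30 blocked=[]
Op 5: conn=63 S1=61 S2=38 S3=20 S4=30 blocked=[]
Op 6: conn=46 S1=44 S2=38 S3=20 S4=30 blocked=[]
Op 7: conn=26 S1=44 S2=38 S3=20 S4=10 blocked=[]
Op 8: conn=15 S1=44 S2=38 S3=9 S4=10 blocked=[]
Op 9: conn=-5 S1=44 S2=38 S3=-11 S4=10 blocked=[1, 2, 3, 4]
Op 10: conn=-19 S1=44 S2=38 S3=-11 S4=-4 blocked=[1, 2, 3, 4]
Op 11: conn=-37 S1=44 S2=38 S3=-11 S4=-22 blocked=[1, 2, 3, 4]
Op 12: conn=-16 S1=44 S2=38 S3=-11 S4=-22 blocked=[1, 2, 3, 4]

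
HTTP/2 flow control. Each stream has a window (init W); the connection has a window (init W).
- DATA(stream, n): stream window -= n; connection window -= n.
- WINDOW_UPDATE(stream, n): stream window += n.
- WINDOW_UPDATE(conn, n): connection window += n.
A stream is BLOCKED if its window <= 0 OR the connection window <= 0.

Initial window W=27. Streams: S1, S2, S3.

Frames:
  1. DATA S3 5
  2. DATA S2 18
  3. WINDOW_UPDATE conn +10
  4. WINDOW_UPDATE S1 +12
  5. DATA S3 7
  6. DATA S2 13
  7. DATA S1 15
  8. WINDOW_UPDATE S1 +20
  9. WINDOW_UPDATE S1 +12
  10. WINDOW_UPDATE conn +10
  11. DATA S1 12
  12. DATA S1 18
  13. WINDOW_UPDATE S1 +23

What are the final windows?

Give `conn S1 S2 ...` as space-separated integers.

Op 1: conn=22 S1=27 S2=27 S3=22 blocked=[]
Op 2: conn=4 S1=27 S2=9 S3=22 blocked=[]
Op 3: conn=14 S1=27 S2=9 S3=22 blocked=[]
Op 4: conn=14 S1=39 S2=9 S3=22 blocked=[]
Op 5: conn=7 S1=39 S2=9 S3=15 blocked=[]
Op 6: conn=-6 S1=39 S2=-4 S3=15 blocked=[1, 2, 3]
Op 7: conn=-21 S1=24 S2=-4 S3=15 blocked=[1, 2, 3]
Op 8: conn=-21 S1=44 S2=-4 S3=15 blocked=[1, 2, 3]
Op 9: conn=-21 S1=56 S2=-4 S3=15 blocked=[1, 2, 3]
Op 10: conn=-11 S1=56 S2=-4 S3=15 blocked=[1, 2, 3]
Op 11: conn=-23 S1=44 S2=-4 S3=15 blocked=[1, 2, 3]
Op 12: conn=-41 S1=26 S2=-4 S3=15 blocked=[1, 2, 3]
Op 13: conn=-41 S1=49 S2=-4 S3=15 blocked=[1, 2, 3]

Answer: -41 49 -4 15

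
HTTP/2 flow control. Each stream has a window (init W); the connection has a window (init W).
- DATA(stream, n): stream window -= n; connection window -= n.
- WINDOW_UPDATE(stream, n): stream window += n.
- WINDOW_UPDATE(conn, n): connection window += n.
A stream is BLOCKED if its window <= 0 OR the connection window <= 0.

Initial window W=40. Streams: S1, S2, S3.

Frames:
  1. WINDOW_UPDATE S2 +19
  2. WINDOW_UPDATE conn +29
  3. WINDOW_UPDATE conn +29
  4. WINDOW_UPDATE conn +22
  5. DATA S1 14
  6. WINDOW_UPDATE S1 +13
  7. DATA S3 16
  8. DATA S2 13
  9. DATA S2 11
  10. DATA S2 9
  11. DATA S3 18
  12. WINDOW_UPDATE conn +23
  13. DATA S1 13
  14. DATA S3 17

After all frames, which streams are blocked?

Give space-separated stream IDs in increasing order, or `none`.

Answer: S3

Derivation:
Op 1: conn=40 S1=40 S2=59 S3=40 blocked=[]
Op 2: conn=69 S1=40 S2=59 S3=40 blocked=[]
Op 3: conn=98 S1=40 S2=59 S3=40 blocked=[]
Op 4: conn=120 S1=40 S2=59 S3=40 blocked=[]
Op 5: conn=106 S1=26 S2=59 S3=40 blocked=[]
Op 6: conn=106 S1=39 S2=59 S3=40 blocked=[]
Op 7: conn=90 S1=39 S2=59 S3=24 blocked=[]
Op 8: conn=77 S1=39 S2=46 S3=24 blocked=[]
Op 9: conn=66 S1=39 S2=35 S3=24 blocked=[]
Op 10: conn=57 S1=39 S2=26 S3=24 blocked=[]
Op 11: conn=39 S1=39 S2=26 S3=6 blocked=[]
Op 12: conn=62 S1=39 S2=26 S3=6 blocked=[]
Op 13: conn=49 S1=26 S2=26 S3=6 blocked=[]
Op 14: conn=32 S1=26 S2=26 S3=-11 blocked=[3]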